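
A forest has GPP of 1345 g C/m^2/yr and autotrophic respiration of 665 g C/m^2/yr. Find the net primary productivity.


NPP = GPP - Ra = 1345 - 665 = 680 g C/m^2/yr

680 g C/m^2/yr


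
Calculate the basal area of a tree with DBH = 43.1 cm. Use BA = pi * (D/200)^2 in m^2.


D/200 = 43.1/200 = 0.2155 m
(D/200)^2 = 0.2155^2 = 0.04644025
BA = 3.141593 * 0.04644025 = 0.145896 ≈ 0.1459 m^2

0.1459 m^2


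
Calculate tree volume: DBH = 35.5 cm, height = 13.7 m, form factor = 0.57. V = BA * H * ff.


(D/200)^2 = (35.5/200)^2 = 0.1775^2 = 0.03150625
BA = 3.141593 * 0.03150625 = 0.0989798 m^2
V = 0.0989798 * 13.7 * 0.57 = 0.772933 ≈ 0.773 m^3

0.773 m^3


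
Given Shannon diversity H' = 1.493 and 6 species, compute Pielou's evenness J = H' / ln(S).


ln(6) = 1.79176
J = H' / ln(S) = 1.493 / 1.79176 = 0.833259 ≈ 0.8333

0.8333


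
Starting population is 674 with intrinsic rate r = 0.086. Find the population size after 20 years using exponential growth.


r*t = 0.086 * 20 = 1.72
exp(1.72) = 5.58453
N = 674 * 5.58453 = 3763.97 ≈ 3764

3764


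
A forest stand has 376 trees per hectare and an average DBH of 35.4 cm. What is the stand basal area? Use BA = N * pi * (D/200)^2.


(D/200)^2 = (35.4/200)^2 = 0.177^2 = 0.031329
Individual BA = 3.141593 * 0.031329 = 0.0984230 m^2
Stand BA = 376 * 0.0984230 = 37.0070 ≈ 37.01 m^2/ha

37.01 m^2/ha


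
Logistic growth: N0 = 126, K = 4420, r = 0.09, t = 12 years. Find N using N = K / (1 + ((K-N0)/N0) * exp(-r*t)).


(K - N0)/N0 = (4420 - 126)/126 = 4294/126 = 34.0794
r*t = 0.09 * 12 = 1.08; exp(-1.08) = 0.339596
34.0794 * 0.339596 = 11.5732
1 + 11.5732 = 12.5732
N = 4420 / 12.5732 = 351.541 ≈ 352

352


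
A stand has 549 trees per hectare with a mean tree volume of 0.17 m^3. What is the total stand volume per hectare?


V_stand = 549 * 0.17 = 93.33 ≈ 93.3 m^3/ha

93.3 m^3/ha


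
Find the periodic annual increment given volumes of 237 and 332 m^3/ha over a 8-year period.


PAI = (V2 - V1) / period = (332 - 237) / 8 = 95 / 8 = 11.8750 ≈ 11.88 m^3/ha/yr

11.88 m^3/ha/yr


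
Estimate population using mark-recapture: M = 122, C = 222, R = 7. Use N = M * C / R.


N = M * C / R = 122 * 222 / 7 = 27084 / 7 = 3869.14 ≈ 3869

3869 individuals


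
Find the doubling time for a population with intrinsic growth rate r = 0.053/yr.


td = ln(2) / 0.053 = 0.693147 / 0.053 = 13.0782 ≈ 13.1 years

13.1 years


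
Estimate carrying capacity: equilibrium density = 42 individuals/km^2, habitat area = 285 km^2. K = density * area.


K = 42 * 285 = 11970 individuals

11970 individuals


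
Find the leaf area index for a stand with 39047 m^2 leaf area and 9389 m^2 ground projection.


LAI = 39047 / 9389 = 4.1588 ≈ 4.16

4.16


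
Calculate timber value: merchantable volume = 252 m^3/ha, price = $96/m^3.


Value = 252 * 96 = $24192/ha

$24192/ha


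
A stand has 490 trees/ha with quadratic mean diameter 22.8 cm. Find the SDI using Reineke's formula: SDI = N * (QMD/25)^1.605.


QMD/25 = 22.8/25 = 0.912
(0.912)^1.605 = exp(1.605 * ln(0.912)) = exp(1.605 * (-0.0921153)) = exp(-0.147845) = 0.862565
SDI = 490 * 0.862565 = 422.657 ≈ 423

423


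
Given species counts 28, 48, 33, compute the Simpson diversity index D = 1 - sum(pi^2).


Total N = 28 + 48 + 33 = 109
Per-species terms:
  p = 28/109 = 0.256881; p^2 = 0.256881^2 = 0.065988
  p = 48/109 = 0.440367; p^2 = 0.440367^2 = 0.193923
  p = 33/109 = 0.302752; p^2 = 0.302752^2 = 0.091659
sum(p^2) = 0.065988 + 0.193923 + 0.091659 = 0.351570
D = 1 - 0.351570 = 0.648430 ≈ 0.6484

0.6484


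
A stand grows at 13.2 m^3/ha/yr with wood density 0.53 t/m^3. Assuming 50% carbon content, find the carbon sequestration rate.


C = 13.2 * 0.53 * 0.5 = 3.498 ≈ 3.50 t C/ha/yr

3.50 t C/ha/yr


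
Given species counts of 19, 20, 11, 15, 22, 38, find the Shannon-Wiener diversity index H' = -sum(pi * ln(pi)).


Total N = 19 + 20 + 11 + 15 + 22 + 38 = 125
Per-species terms:
  p = 19/125 = 0.152000; ln(p) = -1.883875; p*ln(p) = 0.152000 * (-1.883875) = -0.286349
  p = 20/125 = 0.160000; ln(p) = -1.832581; p*ln(p) = 0.160000 * (-1.832581) = -0.293213
  p = 11/125 = 0.088000; ln(p) = -2.430418; p*ln(p) = 0.088000 * (-2.430418) = -0.213877
  p = 15/125 = 0.120000; ln(p) = -2.120264; p*ln(p) = 0.120000 * (-2.120264) = -0.254432
  p = 22/125 = 0.176000; ln(p) = -1.737271; p*ln(p) = 0.176000 * (-1.737271) = -0.305760
  p = 38/125 = 0.304000; ln(p) = -1.190728; p*ln(p) = 0.304000 * (-1.190728) = -0.361981
sum(p*ln(p)) = (-0.286349) + (-0.293213) + (-0.213877) + (-0.254432) + (-0.305760) + (-0.361981) = -1.715612
H' = -(-1.715612) = 1.715612 ≈ 1.7156

1.7156


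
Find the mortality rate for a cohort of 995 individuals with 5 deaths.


Mortality rate = 5 / 995 = 0.005025 ≈ 0.0050

0.0050


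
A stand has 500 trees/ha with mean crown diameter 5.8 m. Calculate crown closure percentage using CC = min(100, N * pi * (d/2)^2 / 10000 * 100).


(d/2)^2 = (5.8/2)^2 = 2.9^2 = 8.41
Crown area = 3.141593 * 8.41 = 26.4208 m^2
N * area / 10000 * 100 = 500 * 26.4208 / 10000 * 100 = 132.104
CC = min(100, 132.104) = 100%

100%


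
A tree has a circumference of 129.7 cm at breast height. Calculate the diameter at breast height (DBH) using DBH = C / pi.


DBH = C / pi = 129.7 / 3.141593 = 41.2848 ≈ 41.28 cm

41.28 cm


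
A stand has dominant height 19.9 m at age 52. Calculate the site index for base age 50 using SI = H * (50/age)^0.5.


50/52 = 0.961538
(0.961538)^0.5 = 0.980580
SI = 19.9 * 0.980580 = 19.5135 ≈ 19.5 m

19.5 m


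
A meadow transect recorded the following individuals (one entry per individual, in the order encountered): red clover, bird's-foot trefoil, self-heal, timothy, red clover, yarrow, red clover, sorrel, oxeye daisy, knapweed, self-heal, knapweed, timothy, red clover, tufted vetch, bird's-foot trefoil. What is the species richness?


Total individuals logged = 16
Distinct species (count of individuals): red clover (4), bird's-foot trefoil (2), self-heal (2), timothy (2), yarrow (1), sorrel (1), oxeye daisy (1), knapweed (2), tufted vetch (1)
Species richness = number of distinct species = 9

9


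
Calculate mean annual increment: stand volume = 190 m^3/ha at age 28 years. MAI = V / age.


MAI = 190 / 28 = 6.7857 ≈ 6.79 m^3/ha/yr

6.79 m^3/ha/yr


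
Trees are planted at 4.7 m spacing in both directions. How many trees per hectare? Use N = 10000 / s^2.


N = 10000 / 4.7^2 = 10000 / 22.09 = 452.694 ≈ 453 trees/ha

453 trees/ha


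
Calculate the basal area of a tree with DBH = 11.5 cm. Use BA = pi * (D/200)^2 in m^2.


D/200 = 11.5/200 = 0.0575 m
(D/200)^2 = 0.0575^2 = 0.00330625
BA = 3.141593 * 0.00330625 = 0.0103869 ≈ 0.0104 m^2

0.0104 m^2


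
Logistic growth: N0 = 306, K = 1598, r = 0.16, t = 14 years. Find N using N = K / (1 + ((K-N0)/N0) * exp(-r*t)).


(K - N0)/N0 = (1598 - 306)/306 = 1292/306 = 4.22222
r*t = 0.16 * 14 = 2.24; exp(-2.24) = 0.106459
4.22222 * 0.106459 = 0.449493
1 + 0.449493 = 1.44949
N = 1598 / 1.44949 = 1102.46 ≈ 1102

1102


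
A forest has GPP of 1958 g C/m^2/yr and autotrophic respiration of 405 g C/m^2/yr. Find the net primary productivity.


NPP = GPP - Ra = 1958 - 405 = 1553 g C/m^2/yr

1553 g C/m^2/yr


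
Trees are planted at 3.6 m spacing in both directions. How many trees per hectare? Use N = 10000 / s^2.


N = 10000 / 3.6^2 = 10000 / 12.96 = 771.605 ≈ 772 trees/ha

772 trees/ha


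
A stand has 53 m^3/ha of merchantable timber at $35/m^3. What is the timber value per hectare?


Value = 53 * 35 = $1855/ha

$1855/ha


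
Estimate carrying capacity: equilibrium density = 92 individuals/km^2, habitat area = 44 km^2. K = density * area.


K = 92 * 44 = 4048 individuals

4048 individuals


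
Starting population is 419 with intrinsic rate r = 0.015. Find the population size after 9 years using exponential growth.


r*t = 0.015 * 9 = 0.135
exp(0.135) = 1.14454
N = 419 * 1.14454 = 479.562 ≈ 480

480


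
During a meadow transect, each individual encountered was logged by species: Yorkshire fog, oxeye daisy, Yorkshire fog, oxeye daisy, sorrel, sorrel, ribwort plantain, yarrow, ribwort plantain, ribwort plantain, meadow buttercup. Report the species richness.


Total individuals logged = 11
Distinct species (count of individuals): Yorkshire fog (2), oxeye daisy (2), sorrel (2), ribwort plantain (3), yarrow (1), meadow buttercup (1)
Species richness = number of distinct species = 6

6


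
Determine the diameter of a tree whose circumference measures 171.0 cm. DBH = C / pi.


DBH = C / pi = 171.0 / 3.141593 = 54.4310 ≈ 54.43 cm

54.43 cm


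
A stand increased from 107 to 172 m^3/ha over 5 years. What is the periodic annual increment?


PAI = (V2 - V1) / period = (172 - 107) / 5 = 65 / 5 = 13.00 m^3/ha/yr

13.00 m^3/ha/yr


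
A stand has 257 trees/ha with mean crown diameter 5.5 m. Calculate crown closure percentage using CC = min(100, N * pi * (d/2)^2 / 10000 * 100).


(d/2)^2 = (5.5/2)^2 = 2.75^2 = 7.5625
Crown area = 3.141593 * 7.5625 = 23.7583 m^2
N * area / 10000 * 100 = 257 * 23.7583 / 10000 * 100 = 61.0588
CC = min(100, 61.0588) = 61.0588 ≈ 61.1%

61.1%


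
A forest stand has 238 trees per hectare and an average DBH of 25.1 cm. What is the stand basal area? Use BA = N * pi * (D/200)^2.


(D/200)^2 = (25.1/200)^2 = 0.1255^2 = 0.01575025
Individual BA = 3.141593 * 0.01575025 = 0.0494809 m^2
Stand BA = 238 * 0.0494809 = 11.7765 ≈ 11.78 m^2/ha

11.78 m^2/ha


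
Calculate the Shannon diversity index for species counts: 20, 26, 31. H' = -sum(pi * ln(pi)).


Total N = 20 + 26 + 31 = 77
Per-species terms:
  p = 20/77 = 0.259740; ln(p) = -1.348074; p*ln(p) = 0.259740 * (-1.348074) = -0.350149
  p = 26/77 = 0.337662; ln(p) = -1.085710; p*ln(p) = 0.337662 * (-1.085710) = -0.366603
  p = 31/77 = 0.402597; ln(p) = -0.909819; p*ln(p) = 0.402597 * (-0.909819) = -0.366290
sum(p*ln(p)) = (-0.350149) + (-0.366603) + (-0.366290) = -1.083042
H' = -(-1.083042) = 1.083042 ≈ 1.0830

1.0830


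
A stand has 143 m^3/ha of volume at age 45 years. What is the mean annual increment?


MAI = 143 / 45 = 3.1778 ≈ 3.18 m^3/ha/yr

3.18 m^3/ha/yr


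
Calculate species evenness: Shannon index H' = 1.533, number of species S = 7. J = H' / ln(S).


ln(7) = 1.94591
J = H' / ln(S) = 1.533 / 1.94591 = 0.787806 ≈ 0.7878

0.7878


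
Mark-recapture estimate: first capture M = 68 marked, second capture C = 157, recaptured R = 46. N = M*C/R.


N = M * C / R = 68 * 157 / 46 = 10676 / 46 = 232.09 ≈ 232

232 individuals


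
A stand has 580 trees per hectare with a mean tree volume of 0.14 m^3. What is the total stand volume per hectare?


V_stand = 580 * 0.14 = 81.2 m^3/ha

81.2 m^3/ha


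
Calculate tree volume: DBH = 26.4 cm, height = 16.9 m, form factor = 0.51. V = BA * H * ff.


(D/200)^2 = (26.4/200)^2 = 0.132^2 = 0.017424
BA = 3.141593 * 0.017424 = 0.0547391 m^2
V = 0.0547391 * 16.9 * 0.51 = 0.471796 ≈ 0.472 m^3

0.472 m^3


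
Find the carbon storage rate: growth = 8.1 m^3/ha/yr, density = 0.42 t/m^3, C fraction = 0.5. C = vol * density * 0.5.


C = 8.1 * 0.42 * 0.5 = 1.701 ≈ 1.70 t C/ha/yr

1.70 t C/ha/yr


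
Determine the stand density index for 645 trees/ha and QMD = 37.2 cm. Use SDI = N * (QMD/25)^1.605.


QMD/25 = 37.2/25 = 1.488
(1.488)^1.605 = exp(1.605 * ln(1.488)) = exp(1.605 * 0.397433) = exp(0.637880) = 1.89246
SDI = 645 * 1.89246 = 1220.64 ≈ 1221

1221


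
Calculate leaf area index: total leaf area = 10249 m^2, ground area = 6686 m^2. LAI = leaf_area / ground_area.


LAI = 10249 / 6686 = 1.5329 ≈ 1.53

1.53


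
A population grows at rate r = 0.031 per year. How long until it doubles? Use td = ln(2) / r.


td = ln(2) / 0.031 = 0.693147 / 0.031 = 22.3596 ≈ 22.4 years

22.4 years


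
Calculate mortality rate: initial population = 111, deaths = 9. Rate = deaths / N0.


Mortality rate = 9 / 111 = 0.081081 ≈ 0.0811

0.0811


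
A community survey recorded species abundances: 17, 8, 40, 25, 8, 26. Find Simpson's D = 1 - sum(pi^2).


Total N = 17 + 8 + 40 + 25 + 8 + 26 = 124
Per-species terms:
  p = 17/124 = 0.137097; p^2 = 0.137097^2 = 0.018796
  p = 8/124 = 0.064516; p^2 = 0.064516^2 = 0.004162
  p = 40/124 = 0.322581; p^2 = 0.322581^2 = 0.104059
  p = 25/124 = 0.201613; p^2 = 0.201613^2 = 0.040648
  p = 8/124 = 0.064516; p^2 = 0.064516^2 = 0.004162
  p = 26/124 = 0.209677; p^2 = 0.209677^2 = 0.043964
sum(p^2) = 0.018796 + 0.004162 + 0.104059 + 0.040648 + 0.004162 + 0.043964 = 0.215791
D = 1 - 0.215791 = 0.784209 ≈ 0.7842

0.7842


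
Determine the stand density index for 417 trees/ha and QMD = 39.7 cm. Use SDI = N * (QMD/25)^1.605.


QMD/25 = 39.7/25 = 1.588
(1.588)^1.605 = exp(1.605 * ln(1.588)) = exp(1.605 * 0.462475) = exp(0.742272) = 2.10070
SDI = 417 * 2.10070 = 875.992 ≈ 876

876


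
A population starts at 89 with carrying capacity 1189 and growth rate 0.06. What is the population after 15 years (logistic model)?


(K - N0)/N0 = (1189 - 89)/89 = 1100/89 = 12.3596
r*t = 0.06 * 15 = 0.9; exp(-0.9) = 0.406570
12.3596 * 0.406570 = 5.02504
1 + 5.02504 = 6.02504
N = 1189 / 6.02504 = 197.343 ≈ 197

197


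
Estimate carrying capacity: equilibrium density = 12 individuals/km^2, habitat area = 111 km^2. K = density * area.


K = 12 * 111 = 1332 individuals

1332 individuals


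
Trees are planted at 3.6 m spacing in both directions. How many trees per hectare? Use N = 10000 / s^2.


N = 10000 / 3.6^2 = 10000 / 12.96 = 771.605 ≈ 772 trees/ha

772 trees/ha


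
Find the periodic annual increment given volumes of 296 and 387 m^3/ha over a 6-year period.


PAI = (V2 - V1) / period = (387 - 296) / 6 = 91 / 6 = 15.1667 ≈ 15.17 m^3/ha/yr

15.17 m^3/ha/yr


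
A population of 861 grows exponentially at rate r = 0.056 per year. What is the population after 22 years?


r*t = 0.056 * 22 = 1.232
exp(1.232) = 3.42808
N = 861 * 3.42808 = 2951.58 ≈ 2952

2952


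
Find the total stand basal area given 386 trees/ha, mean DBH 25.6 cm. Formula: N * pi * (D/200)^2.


(D/200)^2 = (25.6/200)^2 = 0.128^2 = 0.016384
Individual BA = 3.141593 * 0.016384 = 0.0514719 m^2
Stand BA = 386 * 0.0514719 = 19.8682 ≈ 19.87 m^2/ha

19.87 m^2/ha


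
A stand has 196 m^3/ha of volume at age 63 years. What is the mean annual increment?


MAI = 196 / 63 = 3.1111 ≈ 3.11 m^3/ha/yr

3.11 m^3/ha/yr


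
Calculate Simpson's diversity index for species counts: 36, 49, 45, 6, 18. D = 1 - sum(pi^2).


Total N = 36 + 49 + 45 + 6 + 18 = 154
Per-species terms:
  p = 36/154 = 0.233766; p^2 = 0.233766^2 = 0.054647
  p = 49/154 = 0.318182; p^2 = 0.318182^2 = 0.101240
  p = 45/154 = 0.292208; p^2 = 0.292208^2 = 0.085386
  p = 6/154 = 0.038961; p^2 = 0.038961^2 = 0.001518
  p = 18/154 = 0.116883; p^2 = 0.116883^2 = 0.013662
sum(p^2) = 0.054647 + 0.101240 + 0.085386 + 0.001518 + 0.013662 = 0.256453
D = 1 - 0.256453 = 0.743547 ≈ 0.7435

0.7435


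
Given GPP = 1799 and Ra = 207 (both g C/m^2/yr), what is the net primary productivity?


NPP = GPP - Ra = 1799 - 207 = 1592 g C/m^2/yr

1592 g C/m^2/yr


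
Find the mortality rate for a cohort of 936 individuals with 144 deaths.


Mortality rate = 144 / 936 = 0.153846 ≈ 0.1538

0.1538


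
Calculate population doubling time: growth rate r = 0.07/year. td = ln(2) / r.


td = ln(2) / 0.07 = 0.693147 / 0.07 = 9.90210 ≈ 9.9 years

9.9 years


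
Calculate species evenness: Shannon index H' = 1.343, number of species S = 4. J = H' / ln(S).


ln(4) = 1.38629
J = H' / ln(S) = 1.343 / 1.38629 = 0.968773 ≈ 0.9688

0.9688


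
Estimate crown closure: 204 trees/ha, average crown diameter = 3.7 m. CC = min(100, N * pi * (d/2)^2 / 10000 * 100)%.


(d/2)^2 = (3.7/2)^2 = 1.85^2 = 3.4225
Crown area = 3.141593 * 3.4225 = 10.7521 m^2
N * area / 10000 * 100 = 204 * 10.7521 / 10000 * 100 = 21.9343
CC = min(100, 21.9343) = 21.9343 ≈ 21.9%

21.9%


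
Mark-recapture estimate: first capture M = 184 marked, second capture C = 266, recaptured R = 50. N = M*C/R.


N = M * C / R = 184 * 266 / 50 = 48944 / 50 = 978.88 ≈ 979

979 individuals


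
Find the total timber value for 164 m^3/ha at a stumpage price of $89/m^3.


Value = 164 * 89 = $14596/ha

$14596/ha


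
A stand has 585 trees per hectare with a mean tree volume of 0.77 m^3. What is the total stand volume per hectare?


V_stand = 585 * 0.77 = 450.45 ≈ 450.5 m^3/ha

450.5 m^3/ha


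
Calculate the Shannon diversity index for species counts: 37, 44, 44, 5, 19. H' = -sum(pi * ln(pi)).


Total N = 37 + 44 + 44 + 5 + 19 = 149
Per-species terms:
  p = 37/149 = 0.248322; ln(p) = -1.393029; p*ln(p) = 0.248322 * (-1.393029) = -0.345920
  p = 44/149 = 0.295302; ln(p) = -1.219757; p*ln(p) = 0.295302 * (-1.219757) = -0.360197
  p = 44/149 = 0.295302; ln(p) = -1.219757; p*ln(p) = 0.295302 * (-1.219757) = -0.360197
  p = 5/149 = 0.033557; ln(p) = -3.394510; p*ln(p) = 0.033557 * (-3.394510) = -0.113910
  p = 19/149 = 0.127517; ln(p) = -2.059506; p*ln(p) = 0.127517 * (-2.059506) = -0.262622
sum(p*ln(p)) = (-0.345920) + (-0.360197) + (-0.360197) + (-0.113910) + (-0.262622) = -1.442846
H' = -(-1.442846) = 1.442846 ≈ 1.4428

1.4428


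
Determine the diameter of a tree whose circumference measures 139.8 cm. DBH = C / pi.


DBH = C / pi = 139.8 / 3.141593 = 44.4997 ≈ 44.50 cm

44.50 cm


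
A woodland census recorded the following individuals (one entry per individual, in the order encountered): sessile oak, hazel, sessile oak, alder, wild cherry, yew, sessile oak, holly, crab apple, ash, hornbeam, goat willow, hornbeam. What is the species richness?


Total individuals logged = 13
Distinct species (count of individuals): sessile oak (3), hazel (1), alder (1), wild cherry (1), yew (1), holly (1), crab apple (1), ash (1), hornbeam (2), goat willow (1)
Species richness = number of distinct species = 10

10


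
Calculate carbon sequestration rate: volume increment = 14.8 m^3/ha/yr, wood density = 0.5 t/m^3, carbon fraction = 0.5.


C = 14.8 * 0.5 * 0.5 = 3.70 t C/ha/yr

3.70 t C/ha/yr


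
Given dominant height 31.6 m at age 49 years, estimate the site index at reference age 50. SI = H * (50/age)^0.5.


50/49 = 1.02041
(1.02041)^0.5 = 1.01015
SI = 31.6 * 1.01015 = 31.9207 ≈ 31.9 m

31.9 m


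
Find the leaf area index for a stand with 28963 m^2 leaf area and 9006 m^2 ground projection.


LAI = 28963 / 9006 = 3.2160 ≈ 3.22

3.22


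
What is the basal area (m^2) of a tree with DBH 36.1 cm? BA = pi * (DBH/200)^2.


D/200 = 36.1/200 = 0.1805 m
(D/200)^2 = 0.1805^2 = 0.03258025
BA = 3.141593 * 0.03258025 = 0.102354 ≈ 0.1024 m^2

0.1024 m^2


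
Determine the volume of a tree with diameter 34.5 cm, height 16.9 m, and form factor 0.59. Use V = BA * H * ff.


(D/200)^2 = (34.5/200)^2 = 0.1725^2 = 0.02975625
BA = 3.141593 * 0.02975625 = 0.0934820 m^2
V = 0.0934820 * 16.9 * 0.59 = 0.932109 ≈ 0.932 m^3

0.932 m^3


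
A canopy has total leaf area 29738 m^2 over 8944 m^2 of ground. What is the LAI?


LAI = 29738 / 8944 = 3.3249 ≈ 3.32

3.32


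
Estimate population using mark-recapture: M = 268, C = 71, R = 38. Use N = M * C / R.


N = M * C / R = 268 * 71 / 38 = 19028 / 38 = 500.74 ≈ 501

501 individuals


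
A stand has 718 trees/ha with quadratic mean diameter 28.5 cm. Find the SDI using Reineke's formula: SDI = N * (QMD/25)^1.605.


QMD/25 = 28.5/25 = 1.14
(1.14)^1.605 = exp(1.605 * ln(1.14)) = exp(1.605 * 0.131028) = exp(0.210300) = 1.23405
SDI = 718 * 1.23405 = 886.048 ≈ 886

886


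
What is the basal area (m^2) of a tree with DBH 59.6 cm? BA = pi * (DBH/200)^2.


D/200 = 59.6/200 = 0.298 m
(D/200)^2 = 0.298^2 = 0.088804
BA = 3.141593 * 0.088804 = 0.278986 ≈ 0.2790 m^2

0.2790 m^2


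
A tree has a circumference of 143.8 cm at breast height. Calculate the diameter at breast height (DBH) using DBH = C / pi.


DBH = C / pi = 143.8 / 3.141593 = 45.7730 ≈ 45.77 cm

45.77 cm


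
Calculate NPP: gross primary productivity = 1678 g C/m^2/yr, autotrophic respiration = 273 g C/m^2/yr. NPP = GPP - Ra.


NPP = GPP - Ra = 1678 - 273 = 1405 g C/m^2/yr

1405 g C/m^2/yr


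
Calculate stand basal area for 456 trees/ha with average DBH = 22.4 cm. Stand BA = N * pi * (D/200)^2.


(D/200)^2 = (22.4/200)^2 = 0.112^2 = 0.012544
Individual BA = 3.141593 * 0.012544 = 0.0394081 m^2
Stand BA = 456 * 0.0394081 = 17.9701 ≈ 17.97 m^2/ha

17.97 m^2/ha


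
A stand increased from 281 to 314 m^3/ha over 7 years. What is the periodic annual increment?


PAI = (V2 - V1) / period = (314 - 281) / 7 = 33 / 7 = 4.7143 ≈ 4.71 m^3/ha/yr

4.71 m^3/ha/yr


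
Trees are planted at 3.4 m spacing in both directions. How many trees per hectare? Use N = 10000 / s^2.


N = 10000 / 3.4^2 = 10000 / 11.56 = 865.052 ≈ 865 trees/ha

865 trees/ha


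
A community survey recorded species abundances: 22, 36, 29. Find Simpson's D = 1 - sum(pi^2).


Total N = 22 + 36 + 29 = 87
Per-species terms:
  p = 22/87 = 0.252874; p^2 = 0.252874^2 = 0.063945
  p = 36/87 = 0.413793; p^2 = 0.413793^2 = 0.171225
  p = 29/87 = 0.333333; p^2 = 0.333333^2 = 0.111111
sum(p^2) = 0.063945 + 0.171225 + 0.111111 = 0.346281
D = 1 - 0.346281 = 0.653719 ≈ 0.6537

0.6537


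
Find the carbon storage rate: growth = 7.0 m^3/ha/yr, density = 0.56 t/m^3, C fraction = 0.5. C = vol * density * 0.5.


C = 7.0 * 0.56 * 0.5 = 1.96 t C/ha/yr

1.96 t C/ha/yr


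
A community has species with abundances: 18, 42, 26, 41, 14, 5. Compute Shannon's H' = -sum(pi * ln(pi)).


Total N = 18 + 42 + 26 + 41 + 14 + 5 = 146
Per-species terms:
  p = 18/146 = 0.123288; ln(p) = -2.093232; p*ln(p) = 0.123288 * (-2.093232) = -0.258070
  p = 42/146 = 0.287671; ln(p) = -1.245938; p*ln(p) = 0.287671 * (-1.245938) = -0.358420
  p = 26/146 = 0.178082; ln(p) = -1.725511; p*ln(p) = 0.178082 * (-1.725511) = -0.307282
  p = 41/146 = 0.280822; ln(p) = -1.270034; p*ln(p) = 0.280822 * (-1.270034) = -0.356653
  p = 14/146 = 0.095890; ln(p) = -2.344554; p*ln(p) = 0.095890 * (-2.344554) = -0.224819
  p = 5/146 = 0.034247; ln(p) = -3.374156; p*ln(p) = 0.034247 * (-3.374156) = -0.115555
sum(p*ln(p)) = (-0.258070) + (-0.358420) + (-0.307282) + (-0.356653) + (-0.224819) + (-0.115555) = -1.620799
H' = -(-1.620799) = 1.620799 ≈ 1.6208

1.6208


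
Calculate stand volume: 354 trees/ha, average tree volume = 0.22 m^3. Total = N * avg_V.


V_stand = 354 * 0.22 = 77.88 ≈ 77.9 m^3/ha

77.9 m^3/ha


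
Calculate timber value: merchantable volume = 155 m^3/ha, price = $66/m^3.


Value = 155 * 66 = $10230/ha

$10230/ha


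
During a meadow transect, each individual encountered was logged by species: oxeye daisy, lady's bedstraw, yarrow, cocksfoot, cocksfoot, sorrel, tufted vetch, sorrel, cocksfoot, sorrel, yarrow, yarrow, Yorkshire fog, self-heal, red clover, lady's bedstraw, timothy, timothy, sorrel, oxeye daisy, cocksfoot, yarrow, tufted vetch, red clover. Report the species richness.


Total individuals logged = 24
Distinct species (count of individuals): oxeye daisy (2), lady's bedstraw (2), yarrow (4), cocksfoot (4), sorrel (4), tufted vetch (2), Yorkshire fog (1), self-heal (1), red clover (2), timothy (2)
Species richness = number of distinct species = 10

10


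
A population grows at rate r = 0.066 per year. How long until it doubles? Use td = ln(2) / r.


td = ln(2) / 0.066 = 0.693147 / 0.066 = 10.5022 ≈ 10.5 years

10.5 years


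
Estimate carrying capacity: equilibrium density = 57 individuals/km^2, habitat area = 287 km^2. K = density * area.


K = 57 * 287 = 16359 individuals

16359 individuals


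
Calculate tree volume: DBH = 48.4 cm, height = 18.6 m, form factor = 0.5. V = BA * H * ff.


(D/200)^2 = (48.4/200)^2 = 0.242^2 = 0.058564
BA = 3.141593 * 0.058564 = 0.183984 m^2
V = 0.183984 * 18.6 * 0.5 = 1.71105 ≈ 1.711 m^3

1.711 m^3


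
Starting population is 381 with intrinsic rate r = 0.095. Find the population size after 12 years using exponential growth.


r*t = 0.095 * 12 = 1.14
exp(1.14) = 3.12677
N = 381 * 3.12677 = 1191.30 ≈ 1191

1191


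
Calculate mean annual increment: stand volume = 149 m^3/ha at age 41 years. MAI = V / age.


MAI = 149 / 41 = 3.6341 ≈ 3.63 m^3/ha/yr

3.63 m^3/ha/yr


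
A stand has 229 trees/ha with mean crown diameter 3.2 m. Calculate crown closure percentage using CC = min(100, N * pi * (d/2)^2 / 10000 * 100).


(d/2)^2 = (3.2/2)^2 = 1.6^2 = 2.56
Crown area = 3.141593 * 2.56 = 8.04248 m^2
N * area / 10000 * 100 = 229 * 8.04248 / 10000 * 100 = 18.4173
CC = min(100, 18.4173) = 18.4173 ≈ 18.4%

18.4%


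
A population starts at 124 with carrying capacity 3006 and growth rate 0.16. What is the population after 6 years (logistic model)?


(K - N0)/N0 = (3006 - 124)/124 = 2882/124 = 23.2419
r*t = 0.16 * 6 = 0.96; exp(-0.96) = 0.382893
23.2419 * 0.382893 = 8.89916
1 + 8.89916 = 9.89916
N = 3006 / 9.89916 = 303.662 ≈ 304

304


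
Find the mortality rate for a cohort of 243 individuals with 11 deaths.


Mortality rate = 11 / 243 = 0.045267 ≈ 0.0453

0.0453


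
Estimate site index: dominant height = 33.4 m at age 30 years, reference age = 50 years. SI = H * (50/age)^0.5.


50/30 = 1.66667
(1.66667)^0.5 = 1.29100
SI = 33.4 * 1.29100 = 43.1194 ≈ 43.1 m

43.1 m


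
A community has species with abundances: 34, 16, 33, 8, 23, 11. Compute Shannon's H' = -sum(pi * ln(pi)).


Total N = 34 + 16 + 33 + 8 + 23 + 11 = 125
Per-species terms:
  p = 34/125 = 0.272000; ln(p) = -1.301953; p*ln(p) = 0.272000 * (-1.301953) = -0.354131
  p = 16/125 = 0.128000; ln(p) = -2.055725; p*ln(p) = 0.128000 * (-2.055725) = -0.263133
  p = 33/125 = 0.264000; ln(p) = -1.331806; p*ln(p) = 0.264000 * (-1.331806) = -0.351597
  p = 8/125 = 0.064000; ln(p) = -2.748872; p*ln(p) = 0.064000 * (-2.748872) = -0.175928
  p = 23/125 = 0.184000; ln(p) = -1.692820; p*ln(p) = 0.184000 * (-1.692820) = -0.311479
  p = 11/125 = 0.088000; ln(p) = -2.430418; p*ln(p) = 0.088000 * (-2.430418) = -0.213877
sum(p*ln(p)) = (-0.354131) + (-0.263133) + (-0.351597) + (-0.175928) + (-0.311479) + (-0.213877) = -1.670145
H' = -(-1.670145) = 1.670145 ≈ 1.6701

1.6701


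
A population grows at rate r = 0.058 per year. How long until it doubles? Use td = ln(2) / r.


td = ln(2) / 0.058 = 0.693147 / 0.058 = 11.9508 ≈ 12.0 years

12.0 years


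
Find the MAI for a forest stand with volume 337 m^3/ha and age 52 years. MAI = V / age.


MAI = 337 / 52 = 6.4808 ≈ 6.48 m^3/ha/yr

6.48 m^3/ha/yr


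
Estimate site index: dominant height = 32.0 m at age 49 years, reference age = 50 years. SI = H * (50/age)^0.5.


50/49 = 1.02041
(1.02041)^0.5 = 1.01015
SI = 32.0 * 1.01015 = 32.3248 ≈ 32.3 m

32.3 m


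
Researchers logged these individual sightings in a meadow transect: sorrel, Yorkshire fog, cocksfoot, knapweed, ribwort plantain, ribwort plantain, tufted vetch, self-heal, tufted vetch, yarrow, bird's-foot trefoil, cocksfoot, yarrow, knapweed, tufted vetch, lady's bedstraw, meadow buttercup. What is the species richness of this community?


Total individuals logged = 17
Distinct species (count of individuals): sorrel (1), Yorkshire fog (1), cocksfoot (2), knapweed (2), ribwort plantain (2), tufted vetch (3), self-heal (1), yarrow (2), bird's-foot trefoil (1), lady's bedstraw (1), meadow buttercup (1)
Species richness = number of distinct species = 11

11


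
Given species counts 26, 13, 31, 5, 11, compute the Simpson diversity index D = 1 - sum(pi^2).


Total N = 26 + 13 + 31 + 5 + 11 = 86
Per-species terms:
  p = 26/86 = 0.302326; p^2 = 0.302326^2 = 0.091401
  p = 13/86 = 0.151163; p^2 = 0.151163^2 = 0.022850
  p = 31/86 = 0.360465; p^2 = 0.360465^2 = 0.129935
  p = 5/86 = 0.058140; p^2 = 0.058140^2 = 0.003380
  p = 11/86 = 0.127907; p^2 = 0.127907^2 = 0.016360
sum(p^2) = 0.091401 + 0.022850 + 0.129935 + 0.003380 + 0.016360 = 0.263926
D = 1 - 0.263926 = 0.736074 ≈ 0.7361

0.7361


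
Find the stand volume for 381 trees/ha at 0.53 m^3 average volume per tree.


V_stand = 381 * 0.53 = 201.93 ≈ 201.9 m^3/ha

201.9 m^3/ha


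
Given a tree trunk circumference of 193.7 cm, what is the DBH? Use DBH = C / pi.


DBH = C / pi = 193.7 / 3.141593 = 61.6566 ≈ 61.66 cm

61.66 cm


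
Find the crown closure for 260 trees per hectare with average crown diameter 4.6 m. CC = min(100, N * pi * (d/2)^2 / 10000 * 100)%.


(d/2)^2 = (4.6/2)^2 = 2.3^2 = 5.29
Crown area = 3.141593 * 5.29 = 16.6190 m^2
N * area / 10000 * 100 = 260 * 16.6190 / 10000 * 100 = 43.2094
CC = min(100, 43.2094) = 43.2094 ≈ 43.2%

43.2%


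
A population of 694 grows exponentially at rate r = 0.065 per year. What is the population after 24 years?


r*t = 0.065 * 24 = 1.56
exp(1.56) = 4.75882
N = 694 * 4.75882 = 3302.62 ≈ 3303

3303


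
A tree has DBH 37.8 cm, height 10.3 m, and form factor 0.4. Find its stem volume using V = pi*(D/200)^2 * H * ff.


(D/200)^2 = (37.8/200)^2 = 0.189^2 = 0.035721
BA = 3.141593 * 0.035721 = 0.112221 m^2
V = 0.112221 * 10.3 * 0.4 = 0.462351 ≈ 0.462 m^3

0.462 m^3


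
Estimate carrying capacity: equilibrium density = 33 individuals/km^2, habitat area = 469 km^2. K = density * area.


K = 33 * 469 = 15477 individuals

15477 individuals


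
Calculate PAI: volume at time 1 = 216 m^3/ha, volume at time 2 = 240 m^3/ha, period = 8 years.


PAI = (V2 - V1) / period = (240 - 216) / 8 = 24 / 8 = 3.00 m^3/ha/yr

3.00 m^3/ha/yr


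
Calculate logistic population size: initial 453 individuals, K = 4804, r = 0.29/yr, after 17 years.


(K - N0)/N0 = (4804 - 453)/453 = 4351/453 = 9.60486
r*t = 0.29 * 17 = 4.93; exp(-4.93) = 0.00722650
9.60486 * 0.00722650 = 0.0694095
1 + 0.0694095 = 1.06941
N = 4804 / 1.06941 = 4492.20 ≈ 4492

4492


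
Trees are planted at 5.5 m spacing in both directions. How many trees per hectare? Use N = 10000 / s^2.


N = 10000 / 5.5^2 = 10000 / 30.25 = 330.579 ≈ 331 trees/ha

331 trees/ha


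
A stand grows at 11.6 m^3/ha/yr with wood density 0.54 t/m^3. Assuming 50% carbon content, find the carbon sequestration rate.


C = 11.6 * 0.54 * 0.5 = 3.132 ≈ 3.13 t C/ha/yr

3.13 t C/ha/yr


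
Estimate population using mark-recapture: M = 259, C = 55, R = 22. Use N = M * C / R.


N = M * C / R = 259 * 55 / 22 = 14245 / 22 = 647.50 ≈ 648

648 individuals


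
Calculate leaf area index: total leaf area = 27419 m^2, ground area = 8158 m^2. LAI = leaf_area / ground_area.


LAI = 27419 / 8158 = 3.3610 ≈ 3.36

3.36


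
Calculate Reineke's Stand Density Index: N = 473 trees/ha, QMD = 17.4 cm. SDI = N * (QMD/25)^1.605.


QMD/25 = 17.4/25 = 0.696
(0.696)^1.605 = exp(1.605 * ln(0.696)) = exp(1.605 * (-0.362406)) = exp(-0.581662) = 0.558969
SDI = 473 * 0.558969 = 264.392 ≈ 264

264


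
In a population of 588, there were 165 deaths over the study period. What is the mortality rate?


Mortality rate = 165 / 588 = 0.280612 ≈ 0.2806

0.2806


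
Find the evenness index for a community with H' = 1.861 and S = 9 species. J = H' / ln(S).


ln(9) = 2.19722
J = H' / ln(S) = 1.861 / 2.19722 = 0.846979 ≈ 0.8470

0.8470


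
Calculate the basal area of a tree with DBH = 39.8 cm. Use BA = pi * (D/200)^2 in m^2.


D/200 = 39.8/200 = 0.199 m
(D/200)^2 = 0.199^2 = 0.039601
BA = 3.141593 * 0.039601 = 0.124410 ≈ 0.1244 m^2

0.1244 m^2


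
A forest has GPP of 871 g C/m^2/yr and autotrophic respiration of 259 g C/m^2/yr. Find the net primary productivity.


NPP = GPP - Ra = 871 - 259 = 612 g C/m^2/yr

612 g C/m^2/yr


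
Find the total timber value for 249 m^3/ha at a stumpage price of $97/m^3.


Value = 249 * 97 = $24153/ha

$24153/ha


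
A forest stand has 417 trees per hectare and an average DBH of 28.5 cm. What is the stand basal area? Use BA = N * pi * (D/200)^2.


(D/200)^2 = (28.5/200)^2 = 0.1425^2 = 0.02030625
Individual BA = 3.141593 * 0.02030625 = 0.0637940 m^2
Stand BA = 417 * 0.0637940 = 26.6021 ≈ 26.60 m^2/ha

26.60 m^2/ha


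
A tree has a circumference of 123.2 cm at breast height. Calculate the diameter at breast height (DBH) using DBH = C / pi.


DBH = C / pi = 123.2 / 3.141593 = 39.2158 ≈ 39.22 cm

39.22 cm


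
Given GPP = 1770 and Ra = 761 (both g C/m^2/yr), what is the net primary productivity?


NPP = GPP - Ra = 1770 - 761 = 1009 g C/m^2/yr

1009 g C/m^2/yr


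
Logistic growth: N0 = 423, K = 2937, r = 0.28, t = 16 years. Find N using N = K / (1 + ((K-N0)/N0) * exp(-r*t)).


(K - N0)/N0 = (2937 - 423)/423 = 2514/423 = 5.94326
r*t = 0.28 * 16 = 4.48; exp(-4.48) = 0.0113334
5.94326 * 0.0113334 = 0.0673573
1 + 0.0673573 = 1.06736
N = 2937 / 1.06736 = 2751.65 ≈ 2752

2752


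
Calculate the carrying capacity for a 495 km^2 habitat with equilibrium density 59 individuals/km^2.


K = 59 * 495 = 29205 individuals

29205 individuals


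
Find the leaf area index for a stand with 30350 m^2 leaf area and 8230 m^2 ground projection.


LAI = 30350 / 8230 = 3.6877 ≈ 3.69

3.69


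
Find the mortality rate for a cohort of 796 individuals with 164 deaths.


Mortality rate = 164 / 796 = 0.206030 ≈ 0.2060

0.2060


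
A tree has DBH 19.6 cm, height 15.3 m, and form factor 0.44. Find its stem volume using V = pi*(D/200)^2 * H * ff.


(D/200)^2 = (19.6/200)^2 = 0.098^2 = 0.009604
BA = 3.141593 * 0.009604 = 0.0301719 m^2
V = 0.0301719 * 15.3 * 0.44 = 0.203117 ≈ 0.203 m^3

0.203 m^3


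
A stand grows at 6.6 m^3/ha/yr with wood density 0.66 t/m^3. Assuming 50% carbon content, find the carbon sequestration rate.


C = 6.6 * 0.66 * 0.5 = 2.178 ≈ 2.18 t C/ha/yr

2.18 t C/ha/yr


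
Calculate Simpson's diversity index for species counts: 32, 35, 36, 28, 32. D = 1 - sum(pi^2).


Total N = 32 + 35 + 36 + 28 + 32 = 163
Per-species terms:
  p = 32/163 = 0.196319; p^2 = 0.196319^2 = 0.038541
  p = 35/163 = 0.214724; p^2 = 0.214724^2 = 0.046106
  p = 36/163 = 0.220859; p^2 = 0.220859^2 = 0.048779
  p = 28/163 = 0.171779; p^2 = 0.171779^2 = 0.029508
  p = 32/163 = 0.196319; p^2 = 0.196319^2 = 0.038541
sum(p^2) = 0.038541 + 0.046106 + 0.048779 + 0.029508 + 0.038541 = 0.201475
D = 1 - 0.201475 = 0.798525 ≈ 0.7985

0.7985


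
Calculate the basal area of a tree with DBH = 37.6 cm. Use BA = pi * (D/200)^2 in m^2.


D/200 = 37.6/200 = 0.188 m
(D/200)^2 = 0.188^2 = 0.035344
BA = 3.141593 * 0.035344 = 0.111036 ≈ 0.1110 m^2

0.1110 m^2


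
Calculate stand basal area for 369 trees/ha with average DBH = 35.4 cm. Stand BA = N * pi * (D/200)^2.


(D/200)^2 = (35.4/200)^2 = 0.177^2 = 0.031329
Individual BA = 3.141593 * 0.031329 = 0.0984230 m^2
Stand BA = 369 * 0.0984230 = 36.3181 ≈ 36.32 m^2/ha

36.32 m^2/ha


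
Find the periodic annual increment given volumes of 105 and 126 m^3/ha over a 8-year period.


PAI = (V2 - V1) / period = (126 - 105) / 8 = 21 / 8 = 2.6250 ≈ 2.63 m^3/ha/yr

2.63 m^3/ha/yr


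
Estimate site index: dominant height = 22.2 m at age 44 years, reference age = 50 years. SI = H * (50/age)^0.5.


50/44 = 1.13636
(1.13636)^0.5 = 1.06600
SI = 22.2 * 1.06600 = 23.6652 ≈ 23.7 m

23.7 m


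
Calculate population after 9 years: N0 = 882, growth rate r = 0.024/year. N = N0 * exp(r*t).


r*t = 0.024 * 9 = 0.216
exp(0.216) = 1.24110
N = 882 * 1.24110 = 1094.65 ≈ 1095

1095


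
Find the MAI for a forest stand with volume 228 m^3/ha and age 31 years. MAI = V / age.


MAI = 228 / 31 = 7.3548 ≈ 7.35 m^3/ha/yr

7.35 m^3/ha/yr


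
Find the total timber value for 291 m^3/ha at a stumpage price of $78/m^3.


Value = 291 * 78 = $22698/ha

$22698/ha


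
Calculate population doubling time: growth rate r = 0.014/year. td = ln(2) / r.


td = ln(2) / 0.014 = 0.693147 / 0.014 = 49.5105 ≈ 49.5 years

49.5 years


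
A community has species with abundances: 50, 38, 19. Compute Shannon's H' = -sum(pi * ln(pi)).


Total N = 50 + 38 + 19 = 107
Per-species terms:
  p = 50/107 = 0.467290; ln(p) = -0.760805; p*ln(p) = 0.467290 * (-0.760805) = -0.355517
  p = 38/107 = 0.355140; ln(p) = -1.035243; p*ln(p) = 0.355140 * (-1.035243) = -0.367656
  p = 19/107 = 0.177570; ln(p) = -1.728390; p*ln(p) = 0.177570 * (-1.728390) = -0.306910
sum(p*ln(p)) = (-0.355517) + (-0.367656) + (-0.306910) = -1.030083
H' = -(-1.030083) = 1.030083 ≈ 1.0301

1.0301


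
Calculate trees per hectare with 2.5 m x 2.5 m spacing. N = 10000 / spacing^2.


N = 10000 / 2.5^2 = 10000 / 6.25 = 1600.00 ≈ 1600 trees/ha

1600 trees/ha


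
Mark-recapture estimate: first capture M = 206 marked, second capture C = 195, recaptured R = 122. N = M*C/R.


N = M * C / R = 206 * 195 / 122 = 40170 / 122 = 329.26 ≈ 329

329 individuals


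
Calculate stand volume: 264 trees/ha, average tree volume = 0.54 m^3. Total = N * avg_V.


V_stand = 264 * 0.54 = 142.56 ≈ 142.6 m^3/ha

142.6 m^3/ha


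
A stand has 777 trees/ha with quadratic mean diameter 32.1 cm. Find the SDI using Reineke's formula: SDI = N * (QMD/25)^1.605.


QMD/25 = 32.1/25 = 1.284
(1.284)^1.605 = exp(1.605 * ln(1.284)) = exp(1.605 * 0.249980) = exp(0.401218) = 1.49364
SDI = 777 * 1.49364 = 1160.56 ≈ 1161

1161


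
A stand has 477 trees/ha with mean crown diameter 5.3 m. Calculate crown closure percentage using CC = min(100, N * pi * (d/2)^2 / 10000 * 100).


(d/2)^2 = (5.3/2)^2 = 2.65^2 = 7.0225
Crown area = 3.141593 * 7.0225 = 22.0618 m^2
N * area / 10000 * 100 = 477 * 22.0618 / 10000 * 100 = 105.235
CC = min(100, 105.235) = 100%

100%


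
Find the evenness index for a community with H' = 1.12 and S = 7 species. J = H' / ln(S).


ln(7) = 1.94591
J = H' / ln(S) = 1.12 / 1.94591 = 0.575566 ≈ 0.5756

0.5756


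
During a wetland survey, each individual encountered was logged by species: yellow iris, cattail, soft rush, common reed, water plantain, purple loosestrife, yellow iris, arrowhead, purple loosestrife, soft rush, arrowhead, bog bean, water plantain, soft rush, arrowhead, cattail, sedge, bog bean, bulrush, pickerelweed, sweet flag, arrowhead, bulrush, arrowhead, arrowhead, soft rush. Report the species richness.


Total individuals logged = 26
Distinct species (count of individuals): yellow iris (2), cattail (2), soft rush (4), common reed (1), water plantain (2), purple loosestrife (2), arrowhead (6), bog bean (2), sedge (1), bulrush (2), pickerelweed (1), sweet flag (1)
Species richness = number of distinct species = 12

12


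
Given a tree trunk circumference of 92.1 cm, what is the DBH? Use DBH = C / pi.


DBH = C / pi = 92.1 / 3.141593 = 29.3163 ≈ 29.32 cm

29.32 cm


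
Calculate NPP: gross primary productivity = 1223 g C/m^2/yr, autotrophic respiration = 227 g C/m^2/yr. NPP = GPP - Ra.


NPP = GPP - Ra = 1223 - 227 = 996 g C/m^2/yr

996 g C/m^2/yr


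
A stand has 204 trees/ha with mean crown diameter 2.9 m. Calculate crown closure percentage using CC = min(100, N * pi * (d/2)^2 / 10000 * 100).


(d/2)^2 = (2.9/2)^2 = 1.45^2 = 2.1025
Crown area = 3.141593 * 2.1025 = 6.60520 m^2
N * area / 10000 * 100 = 204 * 6.60520 / 10000 * 100 = 13.4746
CC = min(100, 13.4746) = 13.4746 ≈ 13.5%

13.5%


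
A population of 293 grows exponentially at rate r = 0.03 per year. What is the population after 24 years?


r*t = 0.03 * 24 = 0.72
exp(0.72) = 2.05443
N = 293 * 2.05443 = 601.948 ≈ 602

602


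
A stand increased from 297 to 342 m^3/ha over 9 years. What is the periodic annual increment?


PAI = (V2 - V1) / period = (342 - 297) / 9 = 45 / 9 = 5.00 m^3/ha/yr

5.00 m^3/ha/yr


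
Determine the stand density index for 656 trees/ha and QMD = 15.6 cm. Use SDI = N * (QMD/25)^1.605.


QMD/25 = 15.6/25 = 0.624
(0.624)^1.605 = exp(1.605 * ln(0.624)) = exp(1.605 * (-0.471605)) = exp(-0.756926) = 0.469106
SDI = 656 * 0.469106 = 307.734 ≈ 308

308


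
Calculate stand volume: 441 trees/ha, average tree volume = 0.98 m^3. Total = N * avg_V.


V_stand = 441 * 0.98 = 432.18 ≈ 432.2 m^3/ha

432.2 m^3/ha
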